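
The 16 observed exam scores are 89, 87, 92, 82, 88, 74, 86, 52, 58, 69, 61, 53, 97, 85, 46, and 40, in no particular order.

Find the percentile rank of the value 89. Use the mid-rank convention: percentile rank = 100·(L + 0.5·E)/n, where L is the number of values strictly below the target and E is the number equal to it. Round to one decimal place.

84.4

Sorted: 40, 46, 52, 53, 58, 61, 69, 74, 82, 85, 86, 87, 88, 89, 92, 97.
Count below 89: L = 13; count equal: E = 1; n = 16.
Percentile rank = 100·(13 + 0.5·1)/16 = 100·13.5/16 = 84.38.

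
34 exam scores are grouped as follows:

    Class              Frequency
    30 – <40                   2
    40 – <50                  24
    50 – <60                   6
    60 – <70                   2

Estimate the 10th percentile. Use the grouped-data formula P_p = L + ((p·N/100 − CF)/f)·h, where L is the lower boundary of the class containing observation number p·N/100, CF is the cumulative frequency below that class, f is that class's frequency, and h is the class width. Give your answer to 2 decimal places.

N = 34; target position k = 10/100 · 34 = 3.4.
Cumulative frequencies: 2, 26, 32, 34.
Observation 3.4 falls in the class 40 – <50.
L = 40, CF = 2, f = 24, h = 10.
P10 = 40 + ((3.4 − 2)/24)·10 = 40 + 0.583333 = 40.5833.

40.58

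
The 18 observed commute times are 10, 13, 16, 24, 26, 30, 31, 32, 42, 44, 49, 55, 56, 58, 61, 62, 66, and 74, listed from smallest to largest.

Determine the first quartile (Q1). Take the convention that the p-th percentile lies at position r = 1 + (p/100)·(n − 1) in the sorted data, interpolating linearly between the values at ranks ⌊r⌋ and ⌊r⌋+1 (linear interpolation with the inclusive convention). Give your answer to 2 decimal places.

27.00

n = 18.
r = 1 + (25/100)·(18 − 1) = 1 + 4.25 = 5.25.
Rank 5 is 26 and rank 6 is 30.
Interpolate: 26 + 0.25·(30 − 26) = 26 + 0.25·4 = 27.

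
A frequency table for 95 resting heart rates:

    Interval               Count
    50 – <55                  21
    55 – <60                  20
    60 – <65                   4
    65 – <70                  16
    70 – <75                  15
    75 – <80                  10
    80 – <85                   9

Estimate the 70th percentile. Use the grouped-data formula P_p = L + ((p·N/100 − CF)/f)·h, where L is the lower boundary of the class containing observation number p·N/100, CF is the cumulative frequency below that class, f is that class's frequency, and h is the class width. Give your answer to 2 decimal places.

N = 95; target position k = 70/100 · 95 = 66.5.
Cumulative frequencies: 21, 41, 45, 61, 76, 86, 95.
Observation 66.5 falls in the class 70 – <75.
L = 70, CF = 61, f = 15, h = 5.
P70 = 70 + ((66.5 − 61)/15)·5 = 70 + 1.83333 = 71.8333.

71.83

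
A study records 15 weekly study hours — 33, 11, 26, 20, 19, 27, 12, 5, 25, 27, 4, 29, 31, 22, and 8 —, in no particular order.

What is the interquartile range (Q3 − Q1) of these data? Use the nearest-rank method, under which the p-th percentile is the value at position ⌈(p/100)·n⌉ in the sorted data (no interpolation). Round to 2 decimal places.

16.00

Sorted: 4, 5, 8, 11, 12, 19, 20, 22, 25, 26, 27, 27, 29, 31, 33.
n = 15.
P25: rank ⌈25/100·15⌉ = 4 → 11.
P75: rank ⌈75/100·15⌉ = 12 → 27.
Difference: 27 − 11 = 16.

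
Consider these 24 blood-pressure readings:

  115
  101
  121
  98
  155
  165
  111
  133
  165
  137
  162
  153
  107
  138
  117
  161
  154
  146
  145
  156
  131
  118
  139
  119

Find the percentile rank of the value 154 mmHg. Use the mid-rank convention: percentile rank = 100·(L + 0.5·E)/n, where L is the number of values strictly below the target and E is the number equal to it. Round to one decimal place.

Sorted: 98, 101, 107, 111, 115, 117, 118, 119, 121, 131, 133, 137, 138, 139, 145, 146, 153, 154, 155, 156, 161, 162, 165, 165.
Count below 154: L = 17; count equal: E = 1; n = 24.
Percentile rank = 100·(17 + 0.5·1)/24 = 100·17.5/24 = 72.92.

72.9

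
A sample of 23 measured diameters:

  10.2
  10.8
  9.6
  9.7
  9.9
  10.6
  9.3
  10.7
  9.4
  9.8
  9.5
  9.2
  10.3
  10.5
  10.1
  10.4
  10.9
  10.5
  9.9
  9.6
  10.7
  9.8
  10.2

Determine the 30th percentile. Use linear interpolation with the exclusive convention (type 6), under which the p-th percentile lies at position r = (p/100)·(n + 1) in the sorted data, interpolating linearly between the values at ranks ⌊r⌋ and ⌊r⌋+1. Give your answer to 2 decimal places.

Sorted: 9.2, 9.3, 9.4, 9.5, 9.6, 9.6, 9.7, 9.8, 9.8, 9.9, 9.9, 10.1, 10.2, 10.2, 10.3, 10.4, 10.5, 10.5, 10.6, 10.7, 10.7, 10.8, 10.9.
n = 23.
r = (30/100)·(23 + 1) = 7.2.
Rank 7 is 9.7 and rank 8 is 9.8.
Interpolate: 9.7 + 0.2·(9.8 − 9.7) = 9.7 + 0.2·0.1 = 9.72.

9.72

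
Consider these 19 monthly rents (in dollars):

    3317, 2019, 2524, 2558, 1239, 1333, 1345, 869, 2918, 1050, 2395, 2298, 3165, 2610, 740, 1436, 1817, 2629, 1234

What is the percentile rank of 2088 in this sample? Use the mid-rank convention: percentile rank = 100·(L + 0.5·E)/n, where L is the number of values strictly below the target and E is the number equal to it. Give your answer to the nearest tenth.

Sorted: 740, 869, 1050, 1234, 1239, 1333, 1345, 1436, 1817, 2019, 2298, 2395, 2524, 2558, 2610, 2629, 2918, 3165, 3317.
Count below 2088: L = 10; count equal: E = 0; n = 19.
Percentile rank = 100·(10 + 0.5·0)/19 = 100·10/19 = 52.63.

52.6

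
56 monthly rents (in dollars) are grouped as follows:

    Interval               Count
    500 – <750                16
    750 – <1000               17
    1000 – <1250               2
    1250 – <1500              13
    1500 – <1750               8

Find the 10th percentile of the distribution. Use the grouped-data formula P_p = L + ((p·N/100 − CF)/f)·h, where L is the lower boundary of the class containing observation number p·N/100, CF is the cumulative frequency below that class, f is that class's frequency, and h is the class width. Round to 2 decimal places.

N = 56; target position k = 10/100 · 56 = 5.6.
Cumulative frequencies: 16, 33, 35, 48, 56.
Observation 5.6 falls in the class 500 – <750.
L = 500, CF = 0, f = 16, h = 250.
P10 = 500 + ((5.6 − 0)/16)·250 = 500 + 87.5 = 587.5.

587.50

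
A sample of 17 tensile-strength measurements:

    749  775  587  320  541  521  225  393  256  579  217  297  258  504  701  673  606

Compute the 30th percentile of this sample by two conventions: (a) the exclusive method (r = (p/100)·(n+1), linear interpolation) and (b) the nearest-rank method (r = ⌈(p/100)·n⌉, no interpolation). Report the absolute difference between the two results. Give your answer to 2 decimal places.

Sorted: 217, 225, 256, 258, 297, 320, 393, 504, 521, 541, 579, 587, 606, 673, 701, 749, 775.
n = 17.
(a) r = 5.4; between ranks 5 (297) and 6 (320): 306.2.
(b) the nearest-rank method: rank 6 → 320.
|306.2 − 320| = 13.8.

13.80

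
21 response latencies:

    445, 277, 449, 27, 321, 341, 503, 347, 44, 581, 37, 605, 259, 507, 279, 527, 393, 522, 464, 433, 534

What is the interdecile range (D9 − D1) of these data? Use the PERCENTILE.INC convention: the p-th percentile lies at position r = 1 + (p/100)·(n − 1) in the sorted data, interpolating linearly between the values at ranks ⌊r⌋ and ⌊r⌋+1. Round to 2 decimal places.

490.00

Sorted: 27, 37, 44, 259, 277, 279, 321, 341, 347, 393, 433, 445, 449, 464, 503, 507, 522, 527, 534, 581, 605.
n = 21.
P10: r = 3 (integer) → 44.
P90: r = 19 (integer) → 534.
Difference: 534 − 44 = 490.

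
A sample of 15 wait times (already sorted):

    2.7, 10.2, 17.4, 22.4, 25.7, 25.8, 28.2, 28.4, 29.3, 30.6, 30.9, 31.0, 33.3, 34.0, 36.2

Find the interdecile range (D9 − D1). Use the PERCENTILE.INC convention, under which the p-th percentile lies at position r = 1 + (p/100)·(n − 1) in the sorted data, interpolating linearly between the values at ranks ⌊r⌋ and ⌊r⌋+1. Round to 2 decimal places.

n = 15.
P10: r = 2.4; ranks 2–3 are 10.2, 17.4; interpolating gives 13.08.
P90: r = 13.6; ranks 13–14 are 33.3, 34.0; interpolating gives 33.72.
Difference: 33.72 − 13.08 = 20.64.

20.64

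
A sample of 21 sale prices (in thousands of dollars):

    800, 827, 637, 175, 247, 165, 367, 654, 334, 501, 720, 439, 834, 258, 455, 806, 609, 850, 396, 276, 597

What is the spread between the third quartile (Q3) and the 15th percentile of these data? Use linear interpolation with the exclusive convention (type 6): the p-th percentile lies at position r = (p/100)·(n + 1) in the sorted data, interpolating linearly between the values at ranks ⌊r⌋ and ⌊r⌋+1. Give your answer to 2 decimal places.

Sorted: 165, 175, 247, 258, 276, 334, 367, 396, 439, 455, 501, 597, 609, 637, 654, 720, 800, 806, 827, 834, 850.
n = 21.
P15: r = 3.3; ranks 3–4 are 247, 258; interpolating gives 250.3.
P75: r = 16.5; ranks 16–17 are 720, 800; interpolating gives 760.
Difference: 760 − 250.3 = 509.7.

509.70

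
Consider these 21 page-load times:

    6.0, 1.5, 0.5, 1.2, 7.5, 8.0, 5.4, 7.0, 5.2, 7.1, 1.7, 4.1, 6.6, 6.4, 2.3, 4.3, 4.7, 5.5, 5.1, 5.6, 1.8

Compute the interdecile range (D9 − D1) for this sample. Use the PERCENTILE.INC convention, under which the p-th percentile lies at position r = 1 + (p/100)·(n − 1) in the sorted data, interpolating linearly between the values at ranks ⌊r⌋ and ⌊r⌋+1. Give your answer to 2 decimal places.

Sorted: 0.5, 1.2, 1.5, 1.7, 1.8, 2.3, 4.1, 4.3, 4.7, 5.1, 5.2, 5.4, 5.5, 5.6, 6.0, 6.4, 6.6, 7.0, 7.1, 7.5, 8.0.
n = 21.
P10: r = 3 (integer) → 1.5.
P90: r = 19 (integer) → 7.1.
Difference: 7.1 − 1.5 = 5.6.

5.60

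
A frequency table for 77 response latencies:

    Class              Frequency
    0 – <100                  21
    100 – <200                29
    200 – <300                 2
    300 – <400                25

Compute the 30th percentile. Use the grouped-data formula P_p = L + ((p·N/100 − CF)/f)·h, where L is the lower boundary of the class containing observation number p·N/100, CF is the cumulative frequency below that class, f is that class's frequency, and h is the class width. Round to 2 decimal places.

107.24

N = 77; target position k = 30/100 · 77 = 23.1.
Cumulative frequencies: 21, 50, 52, 77.
Observation 23.1 falls in the class 100 – <200.
L = 100, CF = 21, f = 29, h = 100.
P30 = 100 + ((23.1 − 21)/29)·100 = 100 + 7.24138 = 107.241.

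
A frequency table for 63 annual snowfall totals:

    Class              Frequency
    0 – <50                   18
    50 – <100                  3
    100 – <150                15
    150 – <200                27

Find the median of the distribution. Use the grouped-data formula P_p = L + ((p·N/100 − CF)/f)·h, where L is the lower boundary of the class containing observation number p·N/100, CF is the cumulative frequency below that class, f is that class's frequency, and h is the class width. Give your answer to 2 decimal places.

135.00

N = 63; target position k = 50/100 · 63 = 31.5.
Cumulative frequencies: 18, 21, 36, 63.
Observation 31.5 falls in the class 100 – <150.
L = 100, CF = 21, f = 15, h = 50.
P50 = 100 + ((31.5 − 21)/15)·50 = 100 + 35 = 135.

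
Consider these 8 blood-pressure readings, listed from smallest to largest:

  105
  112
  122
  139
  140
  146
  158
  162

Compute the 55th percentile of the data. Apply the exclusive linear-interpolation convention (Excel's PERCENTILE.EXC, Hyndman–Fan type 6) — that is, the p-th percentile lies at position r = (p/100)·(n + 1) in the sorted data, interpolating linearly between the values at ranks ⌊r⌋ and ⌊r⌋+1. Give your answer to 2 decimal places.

139.95

n = 8.
r = (55/100)·(8 + 1) = 4.95.
Rank 4 is 139 and rank 5 is 140.
Interpolate: 139 + 0.95·(140 − 139) = 139 + 0.95·1 = 139.95.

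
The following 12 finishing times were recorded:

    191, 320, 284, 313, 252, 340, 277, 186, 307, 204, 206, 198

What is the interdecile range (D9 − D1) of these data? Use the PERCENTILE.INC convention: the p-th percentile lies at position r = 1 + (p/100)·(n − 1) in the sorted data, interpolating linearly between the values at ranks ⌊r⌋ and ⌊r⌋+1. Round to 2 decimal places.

127.60

Sorted: 186, 191, 198, 204, 206, 252, 277, 284, 307, 313, 320, 340.
n = 12.
P10: r = 2.1; ranks 2–3 are 191, 198; interpolating gives 191.7.
P90: r = 10.9; ranks 10–11 are 313, 320; interpolating gives 319.3.
Difference: 319.3 − 191.7 = 127.6.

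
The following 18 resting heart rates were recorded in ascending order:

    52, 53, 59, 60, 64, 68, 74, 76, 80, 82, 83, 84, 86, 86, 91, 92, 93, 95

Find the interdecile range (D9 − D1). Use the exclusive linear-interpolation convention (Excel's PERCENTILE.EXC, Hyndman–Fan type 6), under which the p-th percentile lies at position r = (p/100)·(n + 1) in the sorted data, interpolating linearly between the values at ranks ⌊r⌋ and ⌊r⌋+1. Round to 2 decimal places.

n = 18.
P10: r = 1.9; ranks 1–2 are 52, 53; interpolating gives 52.9.
P90: r = 17.1; ranks 17–18 are 93, 95; interpolating gives 93.2.
Difference: 93.2 − 52.9 = 40.3.

40.30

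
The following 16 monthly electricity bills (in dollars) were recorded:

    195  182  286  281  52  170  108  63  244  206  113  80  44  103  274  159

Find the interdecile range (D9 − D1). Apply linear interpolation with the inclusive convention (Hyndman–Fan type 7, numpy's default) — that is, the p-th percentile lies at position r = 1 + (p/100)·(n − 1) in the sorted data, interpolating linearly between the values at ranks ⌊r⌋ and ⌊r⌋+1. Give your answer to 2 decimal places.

Sorted: 44, 52, 63, 80, 103, 108, 113, 159, 170, 182, 195, 206, 244, 274, 281, 286.
n = 16.
P10: r = 2.5; ranks 2–3 are 52, 63; interpolating gives 57.5.
P90: r = 14.5; ranks 14–15 are 274, 281; interpolating gives 277.5.
Difference: 277.5 − 57.5 = 220.

220.00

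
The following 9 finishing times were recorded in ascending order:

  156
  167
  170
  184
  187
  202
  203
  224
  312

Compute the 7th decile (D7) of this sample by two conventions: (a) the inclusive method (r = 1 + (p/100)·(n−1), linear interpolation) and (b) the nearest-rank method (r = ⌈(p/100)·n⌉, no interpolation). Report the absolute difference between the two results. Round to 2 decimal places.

n = 9.
(a) r = 6.6; between ranks 6 (202) and 7 (203): 202.6.
(b) the nearest-rank method: rank 7 → 203.
|202.6 − 203| = 0.4.

0.40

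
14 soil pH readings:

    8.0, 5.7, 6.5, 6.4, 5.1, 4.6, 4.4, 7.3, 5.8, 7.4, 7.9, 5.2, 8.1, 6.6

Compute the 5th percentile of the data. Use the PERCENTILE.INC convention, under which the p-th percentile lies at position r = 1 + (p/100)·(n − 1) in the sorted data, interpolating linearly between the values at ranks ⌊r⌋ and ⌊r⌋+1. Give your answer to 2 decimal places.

Sorted: 4.4, 4.6, 5.1, 5.2, 5.7, 5.8, 6.4, 6.5, 6.6, 7.3, 7.4, 7.9, 8.0, 8.1.
n = 14.
r = 1 + (5/100)·(14 − 1) = 1 + 0.65 = 1.65.
Rank 1 is 4.4 and rank 2 is 4.6.
Interpolate: 4.4 + 0.65·(4.6 − 4.4) = 4.4 + 0.65·0.2 = 4.53.

4.53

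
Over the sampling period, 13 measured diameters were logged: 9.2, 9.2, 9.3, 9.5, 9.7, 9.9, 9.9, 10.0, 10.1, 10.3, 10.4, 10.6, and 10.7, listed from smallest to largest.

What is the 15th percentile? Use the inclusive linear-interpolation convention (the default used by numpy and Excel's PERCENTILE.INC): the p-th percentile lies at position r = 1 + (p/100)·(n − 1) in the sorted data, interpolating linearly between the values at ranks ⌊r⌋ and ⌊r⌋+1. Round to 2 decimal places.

n = 13.
r = 1 + (15/100)·(13 − 1) = 1 + 1.8 = 2.8.
Rank 2 is 9.2 and rank 3 is 9.3.
Interpolate: 9.2 + 0.8·(9.3 − 9.2) = 9.2 + 0.8·0.1 = 9.28.

9.28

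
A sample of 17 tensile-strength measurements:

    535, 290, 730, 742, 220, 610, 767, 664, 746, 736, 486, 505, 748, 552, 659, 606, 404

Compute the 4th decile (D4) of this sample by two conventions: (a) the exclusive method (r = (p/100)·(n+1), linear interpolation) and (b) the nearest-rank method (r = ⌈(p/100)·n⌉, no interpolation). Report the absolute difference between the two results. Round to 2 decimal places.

10.80

Sorted: 220, 290, 404, 486, 505, 535, 552, 606, 610, 659, 664, 730, 736, 742, 746, 748, 767.
n = 17.
(a) r = 7.2; between ranks 7 (552) and 8 (606): 562.8.
(b) the nearest-rank method: rank 7 → 552.
|562.8 − 552| = 10.8.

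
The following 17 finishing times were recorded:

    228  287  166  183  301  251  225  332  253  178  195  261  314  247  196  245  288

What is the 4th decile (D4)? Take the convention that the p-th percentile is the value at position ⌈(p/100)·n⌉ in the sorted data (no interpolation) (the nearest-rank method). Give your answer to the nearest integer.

Sorted: 166, 178, 183, 195, 196, 225, 228, 245, 247, 251, 253, 261, 287, 288, 301, 314, 332.
n = 17.
Position = ⌈40/100 · 17⌉ = ⌈6.8⌉ = 7.
The value at rank 7 is 228.

228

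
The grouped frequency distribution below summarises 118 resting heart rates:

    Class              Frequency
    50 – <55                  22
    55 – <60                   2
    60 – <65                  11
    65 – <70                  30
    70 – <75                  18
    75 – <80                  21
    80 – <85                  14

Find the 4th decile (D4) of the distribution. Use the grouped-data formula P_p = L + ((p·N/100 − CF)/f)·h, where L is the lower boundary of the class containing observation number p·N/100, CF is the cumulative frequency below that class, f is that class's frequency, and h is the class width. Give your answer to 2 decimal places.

N = 118; target position k = 40/100 · 118 = 47.2.
Cumulative frequencies: 22, 24, 35, 65, 83, 104, 118.
Observation 47.2 falls in the class 65 – <70.
L = 65, CF = 35, f = 30, h = 5.
P40 = 65 + ((47.2 − 35)/30)·5 = 65 + 2.03333 = 67.0333.

67.03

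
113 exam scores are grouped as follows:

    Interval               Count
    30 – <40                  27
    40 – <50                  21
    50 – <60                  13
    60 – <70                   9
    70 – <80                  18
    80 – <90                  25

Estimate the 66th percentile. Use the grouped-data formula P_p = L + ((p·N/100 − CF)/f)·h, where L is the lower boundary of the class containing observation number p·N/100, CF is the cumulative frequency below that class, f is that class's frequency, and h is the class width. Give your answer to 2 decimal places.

N = 113; target position k = 66/100 · 113 = 74.58.
Cumulative frequencies: 27, 48, 61, 70, 88, 113.
Observation 74.58 falls in the class 70 – <80.
L = 70, CF = 70, f = 18, h = 10.
P66 = 70 + ((74.58 − 70)/18)·10 = 70 + 2.54444 = 72.5444.

72.54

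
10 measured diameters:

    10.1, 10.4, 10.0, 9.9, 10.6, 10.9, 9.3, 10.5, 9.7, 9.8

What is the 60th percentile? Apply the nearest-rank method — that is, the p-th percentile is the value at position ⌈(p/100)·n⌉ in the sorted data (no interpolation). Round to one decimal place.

Sorted: 9.3, 9.7, 9.8, 9.9, 10.0, 10.1, 10.4, 10.5, 10.6, 10.9.
n = 10.
Position = ⌈60/100 · 10⌉ = ⌈6⌉ = 6.
The value at rank 6 is 10.1.

10.1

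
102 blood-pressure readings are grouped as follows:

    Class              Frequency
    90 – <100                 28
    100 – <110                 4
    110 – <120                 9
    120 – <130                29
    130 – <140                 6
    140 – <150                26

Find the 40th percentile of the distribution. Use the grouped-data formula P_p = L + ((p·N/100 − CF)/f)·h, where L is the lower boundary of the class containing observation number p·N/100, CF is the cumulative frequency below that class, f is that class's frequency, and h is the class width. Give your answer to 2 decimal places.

119.78

N = 102; target position k = 40/100 · 102 = 40.8.
Cumulative frequencies: 28, 32, 41, 70, 76, 102.
Observation 40.8 falls in the class 110 – <120.
L = 110, CF = 32, f = 9, h = 10.
P40 = 110 + ((40.8 − 32)/9)·10 = 110 + 9.77778 = 119.778.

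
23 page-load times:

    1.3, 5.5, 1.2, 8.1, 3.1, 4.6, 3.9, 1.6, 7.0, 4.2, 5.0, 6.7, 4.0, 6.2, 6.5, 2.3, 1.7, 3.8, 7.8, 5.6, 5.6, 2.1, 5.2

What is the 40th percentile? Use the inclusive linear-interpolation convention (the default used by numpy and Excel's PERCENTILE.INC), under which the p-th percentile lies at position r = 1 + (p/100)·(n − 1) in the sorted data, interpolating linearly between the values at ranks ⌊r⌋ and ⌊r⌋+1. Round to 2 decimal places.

3.98

Sorted: 1.2, 1.3, 1.6, 1.7, 2.1, 2.3, 3.1, 3.8, 3.9, 4.0, 4.2, 4.6, 5.0, 5.2, 5.5, 5.6, 5.6, 6.2, 6.5, 6.7, 7.0, 7.8, 8.1.
n = 23.
r = 1 + (40/100)·(23 − 1) = 1 + 8.8 = 9.8.
Rank 9 is 3.9 and rank 10 is 4.0.
Interpolate: 3.9 + 0.8·(4.0 − 3.9) = 3.9 + 0.8·0.1 = 3.98.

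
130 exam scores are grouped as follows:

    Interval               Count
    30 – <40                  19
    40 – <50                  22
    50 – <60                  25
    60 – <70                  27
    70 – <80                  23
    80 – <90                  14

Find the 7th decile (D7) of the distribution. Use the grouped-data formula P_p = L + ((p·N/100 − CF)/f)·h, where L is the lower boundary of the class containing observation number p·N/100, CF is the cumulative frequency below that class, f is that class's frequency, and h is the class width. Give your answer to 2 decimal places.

N = 130; target position k = 70/100 · 130 = 91.
Cumulative frequencies: 19, 41, 66, 93, 116, 130.
Observation 91 falls in the class 60 – <70.
L = 60, CF = 66, f = 27, h = 10.
P70 = 60 + ((91 − 66)/27)·10 = 60 + 9.25926 = 69.2593.

69.26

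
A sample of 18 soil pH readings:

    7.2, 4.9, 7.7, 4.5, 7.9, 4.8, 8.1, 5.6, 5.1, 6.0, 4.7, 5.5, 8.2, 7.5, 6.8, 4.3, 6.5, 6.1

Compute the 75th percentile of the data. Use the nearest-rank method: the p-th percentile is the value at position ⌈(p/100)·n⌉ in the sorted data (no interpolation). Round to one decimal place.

7.5

Sorted: 4.3, 4.5, 4.7, 4.8, 4.9, 5.1, 5.5, 5.6, 6.0, 6.1, 6.5, 6.8, 7.2, 7.5, 7.7, 7.9, 8.1, 8.2.
n = 18.
Position = ⌈75/100 · 18⌉ = ⌈13.5⌉ = 14.
The value at rank 14 is 7.5.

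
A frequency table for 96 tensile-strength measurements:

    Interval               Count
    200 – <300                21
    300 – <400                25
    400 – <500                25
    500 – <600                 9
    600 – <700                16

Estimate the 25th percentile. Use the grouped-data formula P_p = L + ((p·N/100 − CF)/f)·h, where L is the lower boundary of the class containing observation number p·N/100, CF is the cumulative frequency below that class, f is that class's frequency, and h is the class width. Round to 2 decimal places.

312.00

N = 96; target position k = 25/100 · 96 = 24.
Cumulative frequencies: 21, 46, 71, 80, 96.
Observation 24 falls in the class 300 – <400.
L = 300, CF = 21, f = 25, h = 100.
P25 = 300 + ((24 − 21)/25)·100 = 300 + 12 = 312.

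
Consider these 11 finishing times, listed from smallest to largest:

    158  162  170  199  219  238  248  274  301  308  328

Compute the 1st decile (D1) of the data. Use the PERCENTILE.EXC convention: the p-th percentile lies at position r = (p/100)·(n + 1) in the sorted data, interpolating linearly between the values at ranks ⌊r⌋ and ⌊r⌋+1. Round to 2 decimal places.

158.80

n = 11.
r = (10/100)·(11 + 1) = 1.2.
Rank 1 is 158 and rank 2 is 162.
Interpolate: 158 + 0.2·(162 − 158) = 158 + 0.2·4 = 158.8.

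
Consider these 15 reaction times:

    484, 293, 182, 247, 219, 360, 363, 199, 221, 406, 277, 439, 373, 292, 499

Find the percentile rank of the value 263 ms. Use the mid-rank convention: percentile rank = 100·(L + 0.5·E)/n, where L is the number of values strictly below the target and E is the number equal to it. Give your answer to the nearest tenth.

33.3

Sorted: 182, 199, 219, 221, 247, 277, 292, 293, 360, 363, 373, 406, 439, 484, 499.
Count below 263: L = 5; count equal: E = 0; n = 15.
Percentile rank = 100·(5 + 0.5·0)/15 = 100·5/15 = 33.33.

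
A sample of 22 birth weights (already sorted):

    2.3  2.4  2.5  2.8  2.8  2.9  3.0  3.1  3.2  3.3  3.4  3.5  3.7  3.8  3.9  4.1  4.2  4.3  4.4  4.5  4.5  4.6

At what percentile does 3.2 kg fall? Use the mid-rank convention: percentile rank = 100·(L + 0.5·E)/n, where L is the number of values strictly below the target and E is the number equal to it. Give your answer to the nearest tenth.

Count below 3.2: L = 8; count equal: E = 1; n = 22.
Percentile rank = 100·(8 + 0.5·1)/22 = 100·8.5/22 = 38.64.

38.6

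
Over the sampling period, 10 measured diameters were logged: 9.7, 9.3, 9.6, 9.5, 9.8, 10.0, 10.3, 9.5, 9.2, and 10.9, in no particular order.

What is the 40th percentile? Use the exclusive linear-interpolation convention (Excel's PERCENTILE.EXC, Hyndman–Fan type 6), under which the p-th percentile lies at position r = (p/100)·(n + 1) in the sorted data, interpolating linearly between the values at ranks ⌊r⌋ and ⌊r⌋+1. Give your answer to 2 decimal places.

Sorted: 9.2, 9.3, 9.5, 9.5, 9.6, 9.7, 9.8, 10.0, 10.3, 10.9.
n = 10.
r = (40/100)·(10 + 1) = 4.4.
Rank 4 is 9.5 and rank 5 is 9.6.
Interpolate: 9.5 + 0.4·(9.6 − 9.5) = 9.5 + 0.4·0.1 = 9.54.

9.54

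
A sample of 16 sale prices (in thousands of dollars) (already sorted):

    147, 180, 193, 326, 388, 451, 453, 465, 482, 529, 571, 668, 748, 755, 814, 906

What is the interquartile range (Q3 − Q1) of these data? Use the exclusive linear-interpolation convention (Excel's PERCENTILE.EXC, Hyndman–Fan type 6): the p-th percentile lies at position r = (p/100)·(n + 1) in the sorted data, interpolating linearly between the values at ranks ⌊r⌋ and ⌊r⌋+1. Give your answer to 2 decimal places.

n = 16.
P25: r = 4.25; ranks 4–5 are 326, 388; interpolating gives 341.5.
P75: r = 12.75; ranks 12–13 are 668, 748; interpolating gives 728.
Difference: 728 − 341.5 = 386.5.

386.50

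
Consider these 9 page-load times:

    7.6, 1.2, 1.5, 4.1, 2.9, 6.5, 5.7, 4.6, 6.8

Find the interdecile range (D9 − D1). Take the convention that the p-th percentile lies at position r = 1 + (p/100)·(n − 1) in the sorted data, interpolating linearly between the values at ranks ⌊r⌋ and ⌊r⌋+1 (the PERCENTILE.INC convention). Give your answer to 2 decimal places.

5.52

Sorted: 1.2, 1.5, 2.9, 4.1, 4.6, 5.7, 6.5, 6.8, 7.6.
n = 9.
P10: r = 1.8; ranks 1–2 are 1.2, 1.5; interpolating gives 1.44.
P90: r = 8.2; ranks 8–9 are 6.8, 7.6; interpolating gives 6.96.
Difference: 6.96 − 1.44 = 5.52.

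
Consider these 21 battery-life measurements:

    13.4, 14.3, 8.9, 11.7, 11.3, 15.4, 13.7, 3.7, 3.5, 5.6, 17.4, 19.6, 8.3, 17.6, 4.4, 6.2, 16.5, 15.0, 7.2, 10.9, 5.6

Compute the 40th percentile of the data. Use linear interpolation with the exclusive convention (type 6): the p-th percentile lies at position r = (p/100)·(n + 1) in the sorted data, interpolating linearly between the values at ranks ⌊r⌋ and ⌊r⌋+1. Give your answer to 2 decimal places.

8.78

Sorted: 3.5, 3.7, 4.4, 5.6, 5.6, 6.2, 7.2, 8.3, 8.9, 10.9, 11.3, 11.7, 13.4, 13.7, 14.3, 15.0, 15.4, 16.5, 17.4, 17.6, 19.6.
n = 21.
r = (40/100)·(21 + 1) = 8.8.
Rank 8 is 8.3 and rank 9 is 8.9.
Interpolate: 8.3 + 0.8·(8.9 − 8.3) = 8.3 + 0.8·0.6 = 8.78.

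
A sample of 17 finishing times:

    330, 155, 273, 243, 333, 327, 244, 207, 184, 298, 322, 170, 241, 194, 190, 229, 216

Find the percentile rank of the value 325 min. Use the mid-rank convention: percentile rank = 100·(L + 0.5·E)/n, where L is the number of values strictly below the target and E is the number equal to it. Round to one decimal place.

82.4

Sorted: 155, 170, 184, 190, 194, 207, 216, 229, 241, 243, 244, 273, 298, 322, 327, 330, 333.
Count below 325: L = 14; count equal: E = 0; n = 17.
Percentile rank = 100·(14 + 0.5·0)/17 = 100·14/17 = 82.35.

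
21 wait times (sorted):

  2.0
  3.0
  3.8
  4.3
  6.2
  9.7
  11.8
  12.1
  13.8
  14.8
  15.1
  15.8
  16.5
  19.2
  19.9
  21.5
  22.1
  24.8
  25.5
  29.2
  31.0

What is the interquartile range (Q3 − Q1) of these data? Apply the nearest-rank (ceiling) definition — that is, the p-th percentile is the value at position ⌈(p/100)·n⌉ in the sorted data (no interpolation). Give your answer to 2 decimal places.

n = 21.
P25: rank ⌈25/100·21⌉ = 6 → 9.7.
P75: rank ⌈75/100·21⌉ = 16 → 21.5.
Difference: 21.5 − 9.7 = 11.8.

11.80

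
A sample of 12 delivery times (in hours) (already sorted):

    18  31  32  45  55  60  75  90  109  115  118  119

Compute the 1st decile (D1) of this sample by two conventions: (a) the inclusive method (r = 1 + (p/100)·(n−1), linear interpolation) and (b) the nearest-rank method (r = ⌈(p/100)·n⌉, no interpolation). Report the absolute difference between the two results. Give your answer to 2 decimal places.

0.10

n = 12.
(a) r = 2.1; between ranks 2 (31) and 3 (32): 31.1.
(b) the nearest-rank method: rank 2 → 31.
|31.1 − 31| = 0.1.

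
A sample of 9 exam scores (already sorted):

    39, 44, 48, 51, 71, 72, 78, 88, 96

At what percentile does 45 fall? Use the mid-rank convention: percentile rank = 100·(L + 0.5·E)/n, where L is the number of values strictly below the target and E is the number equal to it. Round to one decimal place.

22.2

Count below 45: L = 2; count equal: E = 0; n = 9.
Percentile rank = 100·(2 + 0.5·0)/9 = 100·2/9 = 22.22.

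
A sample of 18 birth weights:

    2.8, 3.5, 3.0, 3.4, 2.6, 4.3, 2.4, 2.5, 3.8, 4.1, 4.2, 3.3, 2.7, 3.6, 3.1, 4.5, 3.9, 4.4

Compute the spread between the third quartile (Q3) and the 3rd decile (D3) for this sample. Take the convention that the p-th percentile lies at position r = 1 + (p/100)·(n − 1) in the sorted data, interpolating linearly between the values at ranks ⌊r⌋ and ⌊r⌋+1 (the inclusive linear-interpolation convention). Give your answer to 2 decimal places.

Sorted: 2.4, 2.5, 2.6, 2.7, 2.8, 3.0, 3.1, 3.3, 3.4, 3.5, 3.6, 3.8, 3.9, 4.1, 4.2, 4.3, 4.4, 4.5.
n = 18.
P30: r = 6.1; ranks 6–7 are 3.0, 3.1; interpolating gives 3.01.
P75: r = 13.75; ranks 13–14 are 3.9, 4.1; interpolating gives 4.05.
Difference: 4.05 − 3.01 = 1.04.

1.04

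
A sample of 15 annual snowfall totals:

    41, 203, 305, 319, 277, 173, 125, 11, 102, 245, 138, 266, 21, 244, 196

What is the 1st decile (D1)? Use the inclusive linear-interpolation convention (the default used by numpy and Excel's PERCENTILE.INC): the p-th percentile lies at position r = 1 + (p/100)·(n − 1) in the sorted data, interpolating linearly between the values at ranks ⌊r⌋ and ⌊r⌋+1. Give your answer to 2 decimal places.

Sorted: 11, 21, 41, 102, 125, 138, 173, 196, 203, 244, 245, 266, 277, 305, 319.
n = 15.
r = 1 + (10/100)·(15 − 1) = 1 + 1.4 = 2.4.
Rank 2 is 21 and rank 3 is 41.
Interpolate: 21 + 0.4·(41 − 21) = 21 + 0.4·20 = 29.

29.00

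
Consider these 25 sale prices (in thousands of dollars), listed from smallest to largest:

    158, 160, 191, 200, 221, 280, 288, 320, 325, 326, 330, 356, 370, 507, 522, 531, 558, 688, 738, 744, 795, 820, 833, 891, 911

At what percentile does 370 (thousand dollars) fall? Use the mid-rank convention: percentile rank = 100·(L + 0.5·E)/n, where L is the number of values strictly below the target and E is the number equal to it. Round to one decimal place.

50.0

Count below 370: L = 12; count equal: E = 1; n = 25.
Percentile rank = 100·(12 + 0.5·1)/25 = 100·12.5/25 = 50.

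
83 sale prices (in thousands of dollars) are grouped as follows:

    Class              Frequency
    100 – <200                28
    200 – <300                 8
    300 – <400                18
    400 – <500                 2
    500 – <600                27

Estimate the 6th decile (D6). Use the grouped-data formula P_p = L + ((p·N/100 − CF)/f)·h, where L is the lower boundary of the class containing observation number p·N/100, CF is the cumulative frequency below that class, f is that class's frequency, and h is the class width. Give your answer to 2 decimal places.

N = 83; target position k = 60/100 · 83 = 49.8.
Cumulative frequencies: 28, 36, 54, 56, 83.
Observation 49.8 falls in the class 300 – <400.
L = 300, CF = 36, f = 18, h = 100.
P60 = 300 + ((49.8 − 36)/18)·100 = 300 + 76.6667 = 376.667.

376.67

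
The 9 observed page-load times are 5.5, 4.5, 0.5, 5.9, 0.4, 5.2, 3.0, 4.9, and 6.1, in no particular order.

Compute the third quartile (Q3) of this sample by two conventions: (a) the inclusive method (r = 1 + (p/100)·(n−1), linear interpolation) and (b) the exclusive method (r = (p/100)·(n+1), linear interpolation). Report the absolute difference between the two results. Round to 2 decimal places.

0.20

Sorted: 0.4, 0.5, 3.0, 4.5, 4.9, 5.2, 5.5, 5.9, 6.1.
n = 9.
(a) r = 7 → value at rank 7 = 5.5.
(b) r = 7.5; between ranks 7 (5.5) and 8 (5.9): 5.7.
|5.5 − 5.7| = 0.2.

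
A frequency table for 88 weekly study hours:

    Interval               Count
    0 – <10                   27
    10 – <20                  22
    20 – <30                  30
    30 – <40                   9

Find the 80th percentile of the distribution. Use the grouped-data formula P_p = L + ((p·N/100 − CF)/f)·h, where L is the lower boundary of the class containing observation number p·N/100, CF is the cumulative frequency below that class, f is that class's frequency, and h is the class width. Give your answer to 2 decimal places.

N = 88; target position k = 80/100 · 88 = 70.4.
Cumulative frequencies: 27, 49, 79, 88.
Observation 70.4 falls in the class 20 – <30.
L = 20, CF = 49, f = 30, h = 10.
P80 = 20 + ((70.4 − 49)/30)·10 = 20 + 7.13333 = 27.1333.

27.13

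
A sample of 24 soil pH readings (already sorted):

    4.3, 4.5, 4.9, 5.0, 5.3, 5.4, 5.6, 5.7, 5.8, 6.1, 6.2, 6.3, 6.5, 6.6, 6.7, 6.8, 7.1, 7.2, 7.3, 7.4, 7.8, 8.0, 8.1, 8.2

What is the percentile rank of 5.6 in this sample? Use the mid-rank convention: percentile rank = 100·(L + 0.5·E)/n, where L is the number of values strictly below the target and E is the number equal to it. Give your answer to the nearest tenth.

Count below 5.6: L = 6; count equal: E = 1; n = 24.
Percentile rank = 100·(6 + 0.5·1)/24 = 100·6.5/24 = 27.08.

27.1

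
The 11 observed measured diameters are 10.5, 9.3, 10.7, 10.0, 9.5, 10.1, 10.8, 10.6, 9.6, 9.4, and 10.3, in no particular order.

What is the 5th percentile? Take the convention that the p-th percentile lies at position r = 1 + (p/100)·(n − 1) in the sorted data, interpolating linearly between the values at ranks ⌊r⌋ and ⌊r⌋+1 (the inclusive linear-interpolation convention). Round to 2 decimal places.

Sorted: 9.3, 9.4, 9.5, 9.6, 10.0, 10.1, 10.3, 10.5, 10.6, 10.7, 10.8.
n = 11.
r = 1 + (5/100)·(11 − 1) = 1 + 0.5 = 1.5.
Rank 1 is 9.3 and rank 2 is 9.4.
Interpolate: 9.3 + 0.5·(9.4 − 9.3) = 9.3 + 0.5·0.1 = 9.35.

9.35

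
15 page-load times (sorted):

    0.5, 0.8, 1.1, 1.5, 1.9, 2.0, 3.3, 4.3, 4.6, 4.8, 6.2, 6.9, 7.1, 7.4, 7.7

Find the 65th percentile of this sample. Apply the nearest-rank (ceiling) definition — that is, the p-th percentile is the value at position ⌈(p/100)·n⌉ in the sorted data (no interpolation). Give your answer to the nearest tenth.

4.8

n = 15.
Position = ⌈65/100 · 15⌉ = ⌈9.75⌉ = 10.
The value at rank 10 is 4.8.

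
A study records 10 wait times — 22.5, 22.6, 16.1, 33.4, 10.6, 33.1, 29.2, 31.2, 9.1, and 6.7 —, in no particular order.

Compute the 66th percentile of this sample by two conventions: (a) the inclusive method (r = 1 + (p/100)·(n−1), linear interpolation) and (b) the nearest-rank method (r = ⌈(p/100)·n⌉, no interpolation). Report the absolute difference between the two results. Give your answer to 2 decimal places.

Sorted: 6.7, 9.1, 10.6, 16.1, 22.5, 22.6, 29.2, 31.2, 33.1, 33.4.
n = 10.
(a) r = 6.94; between ranks 6 (22.6) and 7 (29.2): 28.804.
(b) the nearest-rank method: rank 7 → 29.2.
|28.804 − 29.2| = 0.396.

0.40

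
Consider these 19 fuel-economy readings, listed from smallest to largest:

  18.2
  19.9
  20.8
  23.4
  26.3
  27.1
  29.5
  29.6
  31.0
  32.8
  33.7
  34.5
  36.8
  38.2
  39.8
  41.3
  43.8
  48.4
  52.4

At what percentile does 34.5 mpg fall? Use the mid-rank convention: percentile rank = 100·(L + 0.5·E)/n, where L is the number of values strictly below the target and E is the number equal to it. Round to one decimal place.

Count below 34.5: L = 11; count equal: E = 1; n = 19.
Percentile rank = 100·(11 + 0.5·1)/19 = 100·11.5/19 = 60.53.

60.5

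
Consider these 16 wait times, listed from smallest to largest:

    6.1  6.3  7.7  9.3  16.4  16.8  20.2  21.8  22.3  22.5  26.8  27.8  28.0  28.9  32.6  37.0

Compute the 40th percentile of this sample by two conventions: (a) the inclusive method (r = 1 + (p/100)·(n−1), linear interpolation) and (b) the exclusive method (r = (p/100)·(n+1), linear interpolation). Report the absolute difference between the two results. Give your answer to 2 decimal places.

0.68

n = 16.
(a) r = 7 → value at rank 7 = 20.2.
(b) r = 6.8; between ranks 6 (16.8) and 7 (20.2): 19.52.
|20.2 − 19.52| = 0.68.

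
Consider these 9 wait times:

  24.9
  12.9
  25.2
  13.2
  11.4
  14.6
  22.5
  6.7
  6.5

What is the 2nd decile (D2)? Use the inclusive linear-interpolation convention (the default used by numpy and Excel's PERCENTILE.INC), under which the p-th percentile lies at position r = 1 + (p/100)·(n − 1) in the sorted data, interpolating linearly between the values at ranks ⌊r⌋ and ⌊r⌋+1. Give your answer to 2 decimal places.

9.52

Sorted: 6.5, 6.7, 11.4, 12.9, 13.2, 14.6, 22.5, 24.9, 25.2.
n = 9.
r = 1 + (20/100)·(9 − 1) = 1 + 1.6 = 2.6.
Rank 2 is 6.7 and rank 3 is 11.4.
Interpolate: 6.7 + 0.6·(11.4 − 6.7) = 6.7 + 0.6·4.7 = 9.52.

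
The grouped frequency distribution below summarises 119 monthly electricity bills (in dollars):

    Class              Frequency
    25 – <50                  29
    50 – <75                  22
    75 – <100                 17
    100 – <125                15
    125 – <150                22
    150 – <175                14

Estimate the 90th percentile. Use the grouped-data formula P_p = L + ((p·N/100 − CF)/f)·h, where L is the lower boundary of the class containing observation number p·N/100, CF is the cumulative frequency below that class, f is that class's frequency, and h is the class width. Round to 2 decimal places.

153.75

N = 119; target position k = 90/100 · 119 = 107.1.
Cumulative frequencies: 29, 51, 68, 83, 105, 119.
Observation 107.1 falls in the class 150 – <175.
L = 150, CF = 105, f = 14, h = 25.
P90 = 150 + ((107.1 − 105)/14)·25 = 150 + 3.75 = 153.75.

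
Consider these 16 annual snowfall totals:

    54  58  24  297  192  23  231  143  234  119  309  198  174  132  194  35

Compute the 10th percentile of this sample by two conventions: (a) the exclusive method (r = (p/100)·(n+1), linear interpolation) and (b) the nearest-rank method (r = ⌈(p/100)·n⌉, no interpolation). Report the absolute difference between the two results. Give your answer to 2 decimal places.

Sorted: 23, 24, 35, 54, 58, 119, 132, 143, 174, 192, 194, 198, 231, 234, 297, 309.
n = 16.
(a) r = 1.7; between ranks 1 (23) and 2 (24): 23.7.
(b) the nearest-rank method: rank 2 → 24.
|23.7 − 24| = 0.3.

0.30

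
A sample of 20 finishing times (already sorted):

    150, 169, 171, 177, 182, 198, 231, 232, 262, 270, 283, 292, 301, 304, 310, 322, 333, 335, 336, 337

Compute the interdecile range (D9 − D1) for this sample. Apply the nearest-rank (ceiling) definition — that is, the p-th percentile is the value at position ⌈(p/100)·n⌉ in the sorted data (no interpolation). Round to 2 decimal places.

n = 20.
P10: rank ⌈10/100·20⌉ = 2 → 169.
P90: rank ⌈90/100·20⌉ = 18 → 335.
Difference: 335 − 169 = 166.

166.00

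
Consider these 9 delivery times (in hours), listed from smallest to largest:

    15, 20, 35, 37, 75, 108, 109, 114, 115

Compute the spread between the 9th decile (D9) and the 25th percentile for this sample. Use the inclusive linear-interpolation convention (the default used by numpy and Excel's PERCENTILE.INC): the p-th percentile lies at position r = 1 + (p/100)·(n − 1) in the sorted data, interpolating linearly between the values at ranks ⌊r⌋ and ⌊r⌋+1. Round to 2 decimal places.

n = 9.
P25: r = 3 (integer) → 35.
P90: r = 8.2; ranks 8–9 are 114, 115; interpolating gives 114.2.
Difference: 114.2 − 35 = 79.2.

79.20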